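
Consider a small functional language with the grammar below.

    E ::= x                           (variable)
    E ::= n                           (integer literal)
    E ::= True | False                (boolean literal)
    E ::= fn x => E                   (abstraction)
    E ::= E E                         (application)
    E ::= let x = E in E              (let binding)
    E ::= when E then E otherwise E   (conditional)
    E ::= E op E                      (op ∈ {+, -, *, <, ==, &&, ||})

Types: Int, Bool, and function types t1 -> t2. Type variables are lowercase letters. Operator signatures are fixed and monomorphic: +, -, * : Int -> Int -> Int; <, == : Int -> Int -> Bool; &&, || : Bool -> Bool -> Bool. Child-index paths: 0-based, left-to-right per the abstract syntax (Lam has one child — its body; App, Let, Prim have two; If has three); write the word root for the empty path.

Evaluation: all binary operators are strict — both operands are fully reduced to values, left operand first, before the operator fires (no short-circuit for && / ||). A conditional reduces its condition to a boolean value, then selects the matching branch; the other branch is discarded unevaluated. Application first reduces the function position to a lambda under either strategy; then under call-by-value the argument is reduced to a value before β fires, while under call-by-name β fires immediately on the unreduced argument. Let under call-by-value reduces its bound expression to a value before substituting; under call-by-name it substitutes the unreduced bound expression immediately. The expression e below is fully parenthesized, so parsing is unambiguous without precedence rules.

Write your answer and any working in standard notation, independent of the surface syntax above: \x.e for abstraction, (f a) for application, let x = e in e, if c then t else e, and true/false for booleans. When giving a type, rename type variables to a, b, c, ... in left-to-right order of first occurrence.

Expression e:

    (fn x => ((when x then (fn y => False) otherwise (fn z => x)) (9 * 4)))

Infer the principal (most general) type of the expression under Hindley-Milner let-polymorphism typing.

Answer: Bool -> Bool

Working:
x : a
  unify a ~ Bool
\y._ : b -> Bool
x : Bool
\z._ : c -> Bool
  unify b -> Bool ~ c -> Bool
  unify b ~ c
  unify Bool ~ Bool
  unify Int ~ Int
  unify Int ~ Int
  unify c -> Bool ~ Int -> d
  unify c ~ Int
  unify Bool ~ d
_ _ : Bool
\x._ : Bool -> Bool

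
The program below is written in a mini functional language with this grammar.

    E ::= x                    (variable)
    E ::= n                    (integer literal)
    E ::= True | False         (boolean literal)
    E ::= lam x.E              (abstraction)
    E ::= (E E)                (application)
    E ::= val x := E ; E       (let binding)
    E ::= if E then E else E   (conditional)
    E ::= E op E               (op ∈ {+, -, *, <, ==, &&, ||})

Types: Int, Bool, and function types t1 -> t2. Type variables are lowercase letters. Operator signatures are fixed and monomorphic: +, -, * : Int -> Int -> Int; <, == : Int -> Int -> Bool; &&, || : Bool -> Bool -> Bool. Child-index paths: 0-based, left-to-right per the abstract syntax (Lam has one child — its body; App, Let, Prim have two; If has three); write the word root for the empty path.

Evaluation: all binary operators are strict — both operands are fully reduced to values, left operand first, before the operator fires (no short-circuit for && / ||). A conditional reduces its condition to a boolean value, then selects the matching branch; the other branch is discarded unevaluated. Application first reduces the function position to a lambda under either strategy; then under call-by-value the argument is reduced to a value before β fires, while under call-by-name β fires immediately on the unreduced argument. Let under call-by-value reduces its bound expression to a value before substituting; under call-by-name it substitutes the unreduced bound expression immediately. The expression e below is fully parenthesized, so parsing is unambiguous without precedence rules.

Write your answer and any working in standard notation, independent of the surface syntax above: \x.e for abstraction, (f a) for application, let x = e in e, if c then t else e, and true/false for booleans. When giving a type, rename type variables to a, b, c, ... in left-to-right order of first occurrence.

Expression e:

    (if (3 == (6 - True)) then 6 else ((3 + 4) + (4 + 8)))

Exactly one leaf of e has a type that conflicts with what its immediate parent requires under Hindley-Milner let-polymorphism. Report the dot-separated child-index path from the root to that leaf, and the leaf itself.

Working:
  unify Int ~ Int
  unify Int ~ Int
  unify Bool ~ Int
  FAIL: mismatch Bool ~ Int

Answer: 0.1.1 : true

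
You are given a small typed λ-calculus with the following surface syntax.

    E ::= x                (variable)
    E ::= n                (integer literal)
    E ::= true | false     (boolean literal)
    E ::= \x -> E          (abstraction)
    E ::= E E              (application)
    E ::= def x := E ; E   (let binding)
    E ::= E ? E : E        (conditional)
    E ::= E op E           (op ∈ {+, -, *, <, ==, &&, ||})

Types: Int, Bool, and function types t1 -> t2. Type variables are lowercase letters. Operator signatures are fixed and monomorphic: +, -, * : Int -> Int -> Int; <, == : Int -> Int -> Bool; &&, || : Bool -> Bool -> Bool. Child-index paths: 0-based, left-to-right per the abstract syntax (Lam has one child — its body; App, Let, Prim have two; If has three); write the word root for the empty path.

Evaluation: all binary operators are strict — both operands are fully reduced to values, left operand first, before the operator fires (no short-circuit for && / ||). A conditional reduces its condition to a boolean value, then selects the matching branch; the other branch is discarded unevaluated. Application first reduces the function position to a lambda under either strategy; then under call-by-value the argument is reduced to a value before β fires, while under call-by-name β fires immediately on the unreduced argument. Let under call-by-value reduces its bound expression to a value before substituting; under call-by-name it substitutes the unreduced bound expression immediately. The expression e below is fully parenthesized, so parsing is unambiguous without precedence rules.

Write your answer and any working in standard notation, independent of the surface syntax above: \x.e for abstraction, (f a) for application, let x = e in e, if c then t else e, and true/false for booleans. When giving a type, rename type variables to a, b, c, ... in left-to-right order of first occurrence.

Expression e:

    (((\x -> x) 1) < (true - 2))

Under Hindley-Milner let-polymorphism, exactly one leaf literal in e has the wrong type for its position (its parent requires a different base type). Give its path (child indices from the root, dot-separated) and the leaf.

Answer: 1.0 : true

Trace:
x : a
\x._ : a -> a
  unify a -> a ~ Int -> b
  unify a ~ Int
  unify Int ~ b
_ _ : Int
  unify Int ~ Int
  unify Bool ~ Int
  FAIL: mismatch Bool ~ Int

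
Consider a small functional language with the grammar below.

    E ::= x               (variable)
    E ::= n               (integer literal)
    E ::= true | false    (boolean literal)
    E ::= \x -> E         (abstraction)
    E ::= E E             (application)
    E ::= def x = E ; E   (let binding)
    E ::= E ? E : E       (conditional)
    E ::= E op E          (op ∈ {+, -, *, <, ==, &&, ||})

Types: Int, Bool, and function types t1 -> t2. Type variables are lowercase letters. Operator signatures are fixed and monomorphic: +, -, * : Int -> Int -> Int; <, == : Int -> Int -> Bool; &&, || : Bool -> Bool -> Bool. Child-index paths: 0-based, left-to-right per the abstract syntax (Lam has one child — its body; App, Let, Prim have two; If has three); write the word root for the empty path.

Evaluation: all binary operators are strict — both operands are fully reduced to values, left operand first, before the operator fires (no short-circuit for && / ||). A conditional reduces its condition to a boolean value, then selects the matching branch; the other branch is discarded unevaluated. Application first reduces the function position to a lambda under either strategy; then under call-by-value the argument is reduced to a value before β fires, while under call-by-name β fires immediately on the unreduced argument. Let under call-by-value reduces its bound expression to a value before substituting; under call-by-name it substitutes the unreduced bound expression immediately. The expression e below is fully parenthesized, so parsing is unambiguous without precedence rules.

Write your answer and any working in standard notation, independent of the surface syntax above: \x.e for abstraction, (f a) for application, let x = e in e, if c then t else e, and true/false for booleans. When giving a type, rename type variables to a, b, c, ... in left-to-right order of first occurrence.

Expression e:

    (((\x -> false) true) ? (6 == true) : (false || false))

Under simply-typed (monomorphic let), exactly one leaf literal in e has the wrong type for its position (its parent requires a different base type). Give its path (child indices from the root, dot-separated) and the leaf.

Answer: 1.1 : true

Derivation:
\x._ : a -> Bool
  unify a -> Bool ~ Bool -> b
  unify a ~ Bool
  unify Bool ~ b
_ _ : Bool
  unify Bool ~ Bool
  unify Int ~ Int
  unify Bool ~ Int
  FAIL: mismatch Bool ~ Int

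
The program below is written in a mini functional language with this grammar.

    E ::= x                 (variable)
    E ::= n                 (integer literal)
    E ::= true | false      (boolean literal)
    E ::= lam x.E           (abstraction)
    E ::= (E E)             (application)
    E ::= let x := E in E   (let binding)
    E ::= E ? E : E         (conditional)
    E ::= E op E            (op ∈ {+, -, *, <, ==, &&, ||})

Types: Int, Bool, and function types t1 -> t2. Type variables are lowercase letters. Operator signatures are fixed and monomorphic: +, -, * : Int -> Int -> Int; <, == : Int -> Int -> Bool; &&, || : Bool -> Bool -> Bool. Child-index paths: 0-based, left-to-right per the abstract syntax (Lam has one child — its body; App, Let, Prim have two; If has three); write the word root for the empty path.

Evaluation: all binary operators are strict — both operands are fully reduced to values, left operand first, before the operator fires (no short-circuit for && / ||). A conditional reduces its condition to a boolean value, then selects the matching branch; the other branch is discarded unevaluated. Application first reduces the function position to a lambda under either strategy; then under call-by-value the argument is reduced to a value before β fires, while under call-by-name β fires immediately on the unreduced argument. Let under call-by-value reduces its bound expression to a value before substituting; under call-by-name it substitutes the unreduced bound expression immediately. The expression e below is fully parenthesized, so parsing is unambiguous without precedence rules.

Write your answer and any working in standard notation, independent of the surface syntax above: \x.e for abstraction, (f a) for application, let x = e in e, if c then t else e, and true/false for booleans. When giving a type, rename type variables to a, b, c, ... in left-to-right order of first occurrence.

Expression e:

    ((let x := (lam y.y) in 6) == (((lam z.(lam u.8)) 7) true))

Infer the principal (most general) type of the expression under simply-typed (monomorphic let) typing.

Derivation:
y : a
\y._ : a -> a
let x : a -> a
  unify Int ~ Int
\u._ : c -> Int
\z._ : b -> c -> Int
  unify b -> c -> Int ~ Int -> d
  unify b ~ Int
  unify c -> Int ~ d
_ _ : c -> Int
  unify c -> Int ~ Bool -> e
  unify c ~ Bool
  unify Int ~ e
_ _ : Int
  unify Int ~ Int

Answer: Bool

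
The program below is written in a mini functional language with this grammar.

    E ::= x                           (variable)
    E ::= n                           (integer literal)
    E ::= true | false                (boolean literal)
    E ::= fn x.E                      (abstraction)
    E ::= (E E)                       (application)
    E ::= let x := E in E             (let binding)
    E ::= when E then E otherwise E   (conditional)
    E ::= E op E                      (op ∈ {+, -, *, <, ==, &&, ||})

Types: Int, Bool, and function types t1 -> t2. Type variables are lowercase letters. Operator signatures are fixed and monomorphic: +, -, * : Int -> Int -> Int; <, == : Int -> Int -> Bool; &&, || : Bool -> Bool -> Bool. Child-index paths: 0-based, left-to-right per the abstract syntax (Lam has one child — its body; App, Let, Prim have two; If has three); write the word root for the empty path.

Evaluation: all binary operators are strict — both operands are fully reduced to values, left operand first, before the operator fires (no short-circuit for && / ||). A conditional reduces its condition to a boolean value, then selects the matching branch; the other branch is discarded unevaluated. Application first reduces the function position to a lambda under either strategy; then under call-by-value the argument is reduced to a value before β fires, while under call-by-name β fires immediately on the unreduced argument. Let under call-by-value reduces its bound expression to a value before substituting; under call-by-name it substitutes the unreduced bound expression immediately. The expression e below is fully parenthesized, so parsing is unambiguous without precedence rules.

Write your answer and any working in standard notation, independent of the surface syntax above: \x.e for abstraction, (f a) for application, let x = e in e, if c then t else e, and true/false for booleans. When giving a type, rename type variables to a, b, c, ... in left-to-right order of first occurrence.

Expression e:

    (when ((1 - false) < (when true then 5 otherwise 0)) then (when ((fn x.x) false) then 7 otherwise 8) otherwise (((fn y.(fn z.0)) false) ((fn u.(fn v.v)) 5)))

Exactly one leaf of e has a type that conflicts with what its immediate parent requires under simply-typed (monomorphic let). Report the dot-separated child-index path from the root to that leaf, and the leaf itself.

Trace:
  unify Int ~ Int
  unify Bool ~ Int
  FAIL: mismatch Bool ~ Int

Answer: 0.0.1 : false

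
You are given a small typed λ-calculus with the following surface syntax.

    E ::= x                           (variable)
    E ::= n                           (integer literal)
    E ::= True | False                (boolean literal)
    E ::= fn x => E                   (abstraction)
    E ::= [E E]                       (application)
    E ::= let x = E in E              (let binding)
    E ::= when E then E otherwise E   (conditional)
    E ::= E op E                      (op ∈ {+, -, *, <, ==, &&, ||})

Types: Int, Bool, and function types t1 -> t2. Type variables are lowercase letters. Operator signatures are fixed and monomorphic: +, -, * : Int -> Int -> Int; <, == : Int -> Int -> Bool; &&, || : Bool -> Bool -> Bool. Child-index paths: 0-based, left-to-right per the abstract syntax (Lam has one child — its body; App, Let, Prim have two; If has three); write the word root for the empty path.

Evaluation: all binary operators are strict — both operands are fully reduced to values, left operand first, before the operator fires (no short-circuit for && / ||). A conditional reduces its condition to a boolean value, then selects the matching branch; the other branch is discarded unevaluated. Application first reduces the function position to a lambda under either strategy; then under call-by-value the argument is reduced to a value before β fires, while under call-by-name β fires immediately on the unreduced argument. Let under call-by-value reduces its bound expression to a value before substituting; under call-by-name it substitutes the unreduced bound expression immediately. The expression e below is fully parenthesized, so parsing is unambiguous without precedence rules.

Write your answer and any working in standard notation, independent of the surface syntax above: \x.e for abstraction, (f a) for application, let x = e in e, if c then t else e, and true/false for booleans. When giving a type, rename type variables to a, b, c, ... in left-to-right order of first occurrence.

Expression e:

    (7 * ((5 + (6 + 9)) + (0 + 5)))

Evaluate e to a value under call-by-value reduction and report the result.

Answer: 175

Derivation:
step 0: (7 * ((5 + (6 + 9)) + (0 + 5)))
step 1: [delta@1.0.1] (7 * ((5 + 15) + (0 + 5)))
step 2: [delta@1.0] (7 * (20 + (0 + 5)))
step 3: [delta@1.1] (7 * (20 + 5))
step 4: [delta@1] (7 * 25)
step 5: [delta@root] 175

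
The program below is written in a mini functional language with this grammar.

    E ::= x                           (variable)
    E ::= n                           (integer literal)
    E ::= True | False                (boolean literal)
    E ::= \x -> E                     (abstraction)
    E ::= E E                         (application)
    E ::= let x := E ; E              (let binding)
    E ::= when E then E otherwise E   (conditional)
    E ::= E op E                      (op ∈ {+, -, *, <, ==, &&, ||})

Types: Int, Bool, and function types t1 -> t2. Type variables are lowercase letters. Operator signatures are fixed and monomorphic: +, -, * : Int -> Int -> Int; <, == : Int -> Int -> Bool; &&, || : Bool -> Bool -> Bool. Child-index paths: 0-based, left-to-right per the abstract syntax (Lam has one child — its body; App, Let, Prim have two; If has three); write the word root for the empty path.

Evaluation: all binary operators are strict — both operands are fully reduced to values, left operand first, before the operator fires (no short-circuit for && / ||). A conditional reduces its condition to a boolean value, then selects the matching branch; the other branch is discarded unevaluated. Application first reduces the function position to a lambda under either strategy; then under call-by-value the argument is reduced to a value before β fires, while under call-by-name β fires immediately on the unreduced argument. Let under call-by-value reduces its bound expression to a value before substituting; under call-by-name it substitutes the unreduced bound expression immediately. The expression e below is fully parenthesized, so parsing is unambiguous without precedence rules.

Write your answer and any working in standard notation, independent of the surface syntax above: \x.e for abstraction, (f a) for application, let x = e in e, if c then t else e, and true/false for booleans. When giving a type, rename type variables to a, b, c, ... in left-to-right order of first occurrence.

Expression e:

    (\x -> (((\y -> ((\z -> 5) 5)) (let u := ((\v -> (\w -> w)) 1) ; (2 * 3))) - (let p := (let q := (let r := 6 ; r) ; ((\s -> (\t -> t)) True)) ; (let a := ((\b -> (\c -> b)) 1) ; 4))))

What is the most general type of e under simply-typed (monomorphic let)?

Derivation:
\z._ : c -> Int
  unify c -> Int ~ Int -> d
  unify c ~ Int
  unify Int ~ d
_ _ : Int
\y._ : b -> Int
w : f
\w._ : f -> f
\v._ : e -> f -> f
  unify e -> f -> f ~ Int -> g
  unify e ~ Int
  unify f -> f ~ g
_ _ : f -> f
let u : f -> f
  unify Int ~ Int
  unify Int ~ Int
  unify b -> Int ~ Int -> h
  unify b ~ Int
  unify Int ~ h
_ _ : Int
  unify Int ~ Int
let r : Int
r : Int
let q : Int
t : j
\t._ : j -> j
\s._ : i -> j -> j
  unify i -> j -> j ~ Bool -> k
  unify i ~ Bool
  unify j -> j ~ k
_ _ : j -> j
let p : j -> j
b : l
\c._ : m -> l
\b._ : l -> m -> l
  unify l -> m -> l ~ Int -> n
  unify l ~ Int
  unify m -> Int ~ n
_ _ : m -> Int
let a : m -> Int
  unify Int ~ Int
\x._ : a -> Int

Answer: a -> Int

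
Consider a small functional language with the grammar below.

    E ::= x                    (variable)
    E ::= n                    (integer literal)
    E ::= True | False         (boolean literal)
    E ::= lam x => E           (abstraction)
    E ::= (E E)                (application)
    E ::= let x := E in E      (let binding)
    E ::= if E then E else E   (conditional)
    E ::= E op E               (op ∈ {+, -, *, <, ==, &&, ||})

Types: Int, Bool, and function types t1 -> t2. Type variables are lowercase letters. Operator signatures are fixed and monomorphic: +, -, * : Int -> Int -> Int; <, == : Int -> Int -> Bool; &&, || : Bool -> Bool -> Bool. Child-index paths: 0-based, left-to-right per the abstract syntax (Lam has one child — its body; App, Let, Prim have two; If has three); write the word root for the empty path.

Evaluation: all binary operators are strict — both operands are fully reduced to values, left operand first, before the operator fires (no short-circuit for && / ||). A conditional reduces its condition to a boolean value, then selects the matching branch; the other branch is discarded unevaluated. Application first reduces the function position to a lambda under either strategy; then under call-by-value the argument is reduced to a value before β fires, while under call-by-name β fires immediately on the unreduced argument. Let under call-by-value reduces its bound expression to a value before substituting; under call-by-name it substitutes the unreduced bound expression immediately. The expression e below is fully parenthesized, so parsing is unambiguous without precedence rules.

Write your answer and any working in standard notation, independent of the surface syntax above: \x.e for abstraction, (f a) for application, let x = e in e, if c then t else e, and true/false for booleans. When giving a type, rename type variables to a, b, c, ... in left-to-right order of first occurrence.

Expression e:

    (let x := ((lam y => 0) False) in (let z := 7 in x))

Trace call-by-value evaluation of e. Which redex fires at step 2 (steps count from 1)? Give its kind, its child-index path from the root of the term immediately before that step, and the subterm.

Answer: let at root : (let x = 0 in (let z = 7 in x))

Working:
step 0: (let x = ((\y.0) false) in (let z = 7 in x))
step 1: [beta@0] (let x = 0 in (let z = 7 in x))
step 2: [let@root] (let z = 7 in 0)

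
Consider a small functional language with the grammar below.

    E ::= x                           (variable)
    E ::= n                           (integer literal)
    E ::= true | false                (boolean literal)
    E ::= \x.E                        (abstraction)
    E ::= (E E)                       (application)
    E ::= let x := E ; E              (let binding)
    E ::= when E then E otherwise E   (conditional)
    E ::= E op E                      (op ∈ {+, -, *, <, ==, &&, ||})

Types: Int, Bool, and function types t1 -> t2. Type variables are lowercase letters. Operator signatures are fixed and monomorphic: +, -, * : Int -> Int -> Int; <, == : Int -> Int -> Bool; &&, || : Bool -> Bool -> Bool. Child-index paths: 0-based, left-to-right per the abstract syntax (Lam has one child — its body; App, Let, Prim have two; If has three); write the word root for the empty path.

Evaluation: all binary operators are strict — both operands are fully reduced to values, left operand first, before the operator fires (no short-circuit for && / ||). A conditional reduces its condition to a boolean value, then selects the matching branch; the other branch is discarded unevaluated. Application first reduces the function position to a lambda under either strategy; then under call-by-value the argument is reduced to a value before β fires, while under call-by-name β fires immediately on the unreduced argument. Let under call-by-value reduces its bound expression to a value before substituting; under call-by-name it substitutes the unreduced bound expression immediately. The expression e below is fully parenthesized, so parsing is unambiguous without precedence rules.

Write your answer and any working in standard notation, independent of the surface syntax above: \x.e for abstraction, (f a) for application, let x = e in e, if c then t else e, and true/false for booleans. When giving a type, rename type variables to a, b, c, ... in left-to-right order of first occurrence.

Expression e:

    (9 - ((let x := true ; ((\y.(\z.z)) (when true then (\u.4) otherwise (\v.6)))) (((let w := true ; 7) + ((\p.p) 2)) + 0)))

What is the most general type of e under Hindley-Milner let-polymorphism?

Working:
  unify Int ~ Int
let x : Bool
z : b
\z._ : b -> b
\y._ : a -> b -> b
  unify Bool ~ Bool
\u._ : c -> Int
\v._ : d -> Int
  unify c -> Int ~ d -> Int
  unify c ~ d
  unify Int ~ Int
  unify a -> b -> b ~ (d -> Int) -> e
  unify a ~ d -> Int
  unify b -> b ~ e
_ _ : b -> b
let w : Bool
  unify Int ~ Int
p : f
\p._ : f -> f
  unify f -> f ~ Int -> g
  unify f ~ Int
  unify Int ~ g
_ _ : Int
  unify Int ~ Int
  unify Int ~ Int
  unify Int ~ Int
  unify b -> b ~ Int -> h
  unify b ~ Int
  unify Int ~ h
_ _ : Int
  unify Int ~ Int

Answer: Int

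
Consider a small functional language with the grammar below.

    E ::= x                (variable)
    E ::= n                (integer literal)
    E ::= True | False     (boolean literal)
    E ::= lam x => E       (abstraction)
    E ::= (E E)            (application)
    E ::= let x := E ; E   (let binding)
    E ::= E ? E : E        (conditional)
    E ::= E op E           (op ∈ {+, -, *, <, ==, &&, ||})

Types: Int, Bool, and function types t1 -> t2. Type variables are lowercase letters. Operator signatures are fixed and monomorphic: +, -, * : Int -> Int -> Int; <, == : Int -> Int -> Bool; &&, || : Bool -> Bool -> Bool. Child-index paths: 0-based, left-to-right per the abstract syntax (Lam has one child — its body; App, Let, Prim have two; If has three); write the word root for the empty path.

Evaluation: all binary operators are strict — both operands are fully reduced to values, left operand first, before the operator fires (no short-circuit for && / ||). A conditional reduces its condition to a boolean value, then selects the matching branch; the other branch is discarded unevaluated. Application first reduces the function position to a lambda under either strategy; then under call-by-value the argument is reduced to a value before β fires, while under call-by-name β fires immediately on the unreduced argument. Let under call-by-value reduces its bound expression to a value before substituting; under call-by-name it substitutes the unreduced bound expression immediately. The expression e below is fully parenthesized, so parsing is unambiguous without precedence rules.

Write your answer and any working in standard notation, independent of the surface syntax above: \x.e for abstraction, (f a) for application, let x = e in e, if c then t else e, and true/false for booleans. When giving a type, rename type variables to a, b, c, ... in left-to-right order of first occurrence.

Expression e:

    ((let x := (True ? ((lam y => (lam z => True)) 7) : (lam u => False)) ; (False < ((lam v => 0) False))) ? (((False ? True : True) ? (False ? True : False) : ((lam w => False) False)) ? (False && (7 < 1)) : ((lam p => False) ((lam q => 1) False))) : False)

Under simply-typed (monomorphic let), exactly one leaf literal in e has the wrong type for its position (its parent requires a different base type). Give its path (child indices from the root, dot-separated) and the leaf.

Answer: 0.1.0 : false

Derivation:
  unify Bool ~ Bool
\z._ : b -> Bool
\y._ : a -> b -> Bool
  unify a -> b -> Bool ~ Int -> c
  unify a ~ Int
  unify b -> Bool ~ c
_ _ : b -> Bool
\u._ : d -> Bool
  unify b -> Bool ~ d -> Bool
  unify b ~ d
  unify Bool ~ Bool
let x : d -> Bool
  unify Bool ~ Int
  FAIL: mismatch Bool ~ Int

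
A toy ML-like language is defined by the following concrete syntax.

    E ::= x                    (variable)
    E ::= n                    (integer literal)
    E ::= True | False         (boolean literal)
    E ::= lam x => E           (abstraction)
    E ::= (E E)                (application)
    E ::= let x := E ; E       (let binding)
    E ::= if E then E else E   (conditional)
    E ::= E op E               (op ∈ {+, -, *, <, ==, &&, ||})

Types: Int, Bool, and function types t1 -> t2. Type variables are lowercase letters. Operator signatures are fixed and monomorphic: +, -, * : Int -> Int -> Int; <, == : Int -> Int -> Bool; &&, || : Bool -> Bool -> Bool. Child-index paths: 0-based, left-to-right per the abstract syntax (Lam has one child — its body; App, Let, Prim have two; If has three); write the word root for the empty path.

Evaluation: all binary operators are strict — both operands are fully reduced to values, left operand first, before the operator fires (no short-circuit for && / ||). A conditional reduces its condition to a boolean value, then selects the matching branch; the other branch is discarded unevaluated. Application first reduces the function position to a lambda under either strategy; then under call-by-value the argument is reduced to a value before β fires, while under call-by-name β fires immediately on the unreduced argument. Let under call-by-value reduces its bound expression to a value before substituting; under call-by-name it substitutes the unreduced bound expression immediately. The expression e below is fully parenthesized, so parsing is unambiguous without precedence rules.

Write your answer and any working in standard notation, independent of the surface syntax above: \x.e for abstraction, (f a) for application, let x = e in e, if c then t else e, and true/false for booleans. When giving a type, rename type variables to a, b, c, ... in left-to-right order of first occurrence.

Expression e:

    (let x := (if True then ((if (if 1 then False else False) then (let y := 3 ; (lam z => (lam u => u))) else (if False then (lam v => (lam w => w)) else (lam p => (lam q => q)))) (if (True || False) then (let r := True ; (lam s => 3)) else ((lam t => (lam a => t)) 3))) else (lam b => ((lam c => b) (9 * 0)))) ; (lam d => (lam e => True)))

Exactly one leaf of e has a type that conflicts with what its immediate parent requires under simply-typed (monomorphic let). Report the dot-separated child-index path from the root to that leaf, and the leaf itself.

Answer: 0.1.0.0.0 : 1

Trace:
  unify Bool ~ Bool
  unify Int ~ Bool
  FAIL: mismatch Int ~ Bool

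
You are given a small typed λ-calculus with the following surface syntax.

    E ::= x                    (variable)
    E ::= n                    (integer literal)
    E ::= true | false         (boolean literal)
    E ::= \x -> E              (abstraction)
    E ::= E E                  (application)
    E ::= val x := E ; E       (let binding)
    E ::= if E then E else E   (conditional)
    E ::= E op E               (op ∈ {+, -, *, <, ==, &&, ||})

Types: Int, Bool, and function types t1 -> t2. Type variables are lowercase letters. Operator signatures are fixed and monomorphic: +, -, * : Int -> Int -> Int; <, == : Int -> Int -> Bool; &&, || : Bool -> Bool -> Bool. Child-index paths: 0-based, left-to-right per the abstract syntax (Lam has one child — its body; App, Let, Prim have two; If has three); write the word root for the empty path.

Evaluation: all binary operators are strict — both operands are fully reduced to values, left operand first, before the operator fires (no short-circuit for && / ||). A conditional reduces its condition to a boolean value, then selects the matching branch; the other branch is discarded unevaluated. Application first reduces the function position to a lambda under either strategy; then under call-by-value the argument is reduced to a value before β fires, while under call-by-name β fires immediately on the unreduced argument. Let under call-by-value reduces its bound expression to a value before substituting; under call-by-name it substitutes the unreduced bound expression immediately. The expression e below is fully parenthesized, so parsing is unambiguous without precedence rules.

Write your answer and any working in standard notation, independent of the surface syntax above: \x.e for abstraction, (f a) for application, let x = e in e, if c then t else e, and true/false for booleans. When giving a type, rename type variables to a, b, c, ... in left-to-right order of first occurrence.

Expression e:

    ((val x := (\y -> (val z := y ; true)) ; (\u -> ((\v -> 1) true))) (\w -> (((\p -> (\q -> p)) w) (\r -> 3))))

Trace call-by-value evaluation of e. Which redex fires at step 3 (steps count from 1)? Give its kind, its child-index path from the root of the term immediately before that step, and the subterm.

Answer: beta at root : ((\v.1) true)

Trace:
step 0: ((let x = (\y.(let z = y in true)) in (\u.((\v.1) true))) (\w.(((\p.(\q.p)) w) (\r.3))))
step 1: [let@0] ((\u.((\v.1) true)) (\w.(((\p.(\q.p)) w) (\r.3))))
step 2: [beta@root] ((\v.1) true)
step 3: [beta@root] 1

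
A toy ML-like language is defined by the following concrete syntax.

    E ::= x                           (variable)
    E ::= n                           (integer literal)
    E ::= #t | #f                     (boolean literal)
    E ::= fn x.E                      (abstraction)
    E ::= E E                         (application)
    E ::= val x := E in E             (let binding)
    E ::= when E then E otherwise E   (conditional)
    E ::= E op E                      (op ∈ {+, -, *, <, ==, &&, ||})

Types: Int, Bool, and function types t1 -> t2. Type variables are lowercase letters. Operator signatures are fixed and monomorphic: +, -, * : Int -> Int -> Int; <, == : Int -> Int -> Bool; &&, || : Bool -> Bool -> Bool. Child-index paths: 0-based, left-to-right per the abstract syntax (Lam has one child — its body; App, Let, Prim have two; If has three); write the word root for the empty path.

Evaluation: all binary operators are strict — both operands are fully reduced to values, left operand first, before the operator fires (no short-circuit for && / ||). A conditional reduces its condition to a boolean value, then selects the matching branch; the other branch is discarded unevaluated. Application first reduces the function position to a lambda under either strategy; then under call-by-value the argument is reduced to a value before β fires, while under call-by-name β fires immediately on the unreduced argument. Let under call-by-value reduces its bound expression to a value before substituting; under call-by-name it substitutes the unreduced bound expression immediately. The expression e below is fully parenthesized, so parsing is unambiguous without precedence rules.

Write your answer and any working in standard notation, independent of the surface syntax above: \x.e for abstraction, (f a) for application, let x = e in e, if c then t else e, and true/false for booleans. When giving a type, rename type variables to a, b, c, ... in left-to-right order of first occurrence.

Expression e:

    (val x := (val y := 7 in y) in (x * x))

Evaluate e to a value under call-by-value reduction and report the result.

Answer: 49

Derivation:
step 0: (let x = (let y = 7 in y) in (x * x))
step 1: [let@0] (let x = 7 in (x * x))
step 2: [let@root] (7 * 7)
step 3: [delta@root] 49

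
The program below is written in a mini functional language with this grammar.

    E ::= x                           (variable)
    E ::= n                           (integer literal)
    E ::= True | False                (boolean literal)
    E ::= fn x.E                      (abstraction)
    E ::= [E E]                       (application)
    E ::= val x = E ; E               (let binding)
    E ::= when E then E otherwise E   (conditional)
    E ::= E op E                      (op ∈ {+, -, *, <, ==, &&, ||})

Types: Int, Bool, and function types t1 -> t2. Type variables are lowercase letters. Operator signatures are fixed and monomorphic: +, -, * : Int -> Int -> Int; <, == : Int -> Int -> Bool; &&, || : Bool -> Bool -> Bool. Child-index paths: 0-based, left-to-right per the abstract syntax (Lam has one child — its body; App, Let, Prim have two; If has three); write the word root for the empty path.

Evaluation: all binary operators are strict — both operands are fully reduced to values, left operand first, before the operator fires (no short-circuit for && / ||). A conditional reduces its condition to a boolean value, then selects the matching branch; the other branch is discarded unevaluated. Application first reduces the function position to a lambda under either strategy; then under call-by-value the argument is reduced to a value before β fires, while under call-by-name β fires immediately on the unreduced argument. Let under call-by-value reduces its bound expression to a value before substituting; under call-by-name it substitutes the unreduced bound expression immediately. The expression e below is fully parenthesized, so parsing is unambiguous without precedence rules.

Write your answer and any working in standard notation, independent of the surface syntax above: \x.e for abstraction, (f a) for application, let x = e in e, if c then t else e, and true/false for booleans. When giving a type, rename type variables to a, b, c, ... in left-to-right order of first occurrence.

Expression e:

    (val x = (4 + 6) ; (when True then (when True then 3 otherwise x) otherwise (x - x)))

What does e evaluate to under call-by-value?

Working:
step 0: (let x = (4 + 6) in (if true then (if true then 3 else x) else (x - x)))
step 1: [delta@0] (let x = 10 in (if true then (if true then 3 else x) else (x - x)))
step 2: [let@root] (if true then (if true then 3 else 10) else (10 - 10))
step 3: [if@root] (if true then 3 else 10)
step 4: [if@root] 3

Answer: 3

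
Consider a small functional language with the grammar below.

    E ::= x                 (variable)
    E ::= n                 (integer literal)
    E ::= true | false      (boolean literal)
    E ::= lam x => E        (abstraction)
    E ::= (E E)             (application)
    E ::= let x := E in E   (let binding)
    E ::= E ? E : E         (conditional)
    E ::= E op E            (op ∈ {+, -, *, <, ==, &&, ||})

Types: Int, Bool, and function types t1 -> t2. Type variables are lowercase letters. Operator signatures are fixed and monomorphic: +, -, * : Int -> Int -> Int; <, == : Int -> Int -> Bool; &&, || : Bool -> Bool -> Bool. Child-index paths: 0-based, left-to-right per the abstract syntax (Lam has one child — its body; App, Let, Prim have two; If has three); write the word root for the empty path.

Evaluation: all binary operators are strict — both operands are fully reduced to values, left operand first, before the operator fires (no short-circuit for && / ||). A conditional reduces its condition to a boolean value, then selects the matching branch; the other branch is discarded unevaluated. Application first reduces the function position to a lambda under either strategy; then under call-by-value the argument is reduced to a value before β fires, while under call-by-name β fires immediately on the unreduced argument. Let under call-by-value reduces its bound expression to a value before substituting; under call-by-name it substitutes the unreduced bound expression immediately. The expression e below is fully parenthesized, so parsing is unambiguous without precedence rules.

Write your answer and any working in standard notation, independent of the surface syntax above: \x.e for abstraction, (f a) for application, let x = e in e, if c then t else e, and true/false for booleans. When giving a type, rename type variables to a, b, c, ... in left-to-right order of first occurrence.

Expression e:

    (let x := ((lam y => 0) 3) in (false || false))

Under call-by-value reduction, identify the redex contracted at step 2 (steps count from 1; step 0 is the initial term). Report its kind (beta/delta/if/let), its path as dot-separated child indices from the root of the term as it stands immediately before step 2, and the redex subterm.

Derivation:
step 0: (let x = ((\y.0) 3) in (false || false))
step 1: [beta@0] (let x = 0 in (false || false))
step 2: [let@root] (false || false)

Answer: let at root : (let x = 0 in (false || false))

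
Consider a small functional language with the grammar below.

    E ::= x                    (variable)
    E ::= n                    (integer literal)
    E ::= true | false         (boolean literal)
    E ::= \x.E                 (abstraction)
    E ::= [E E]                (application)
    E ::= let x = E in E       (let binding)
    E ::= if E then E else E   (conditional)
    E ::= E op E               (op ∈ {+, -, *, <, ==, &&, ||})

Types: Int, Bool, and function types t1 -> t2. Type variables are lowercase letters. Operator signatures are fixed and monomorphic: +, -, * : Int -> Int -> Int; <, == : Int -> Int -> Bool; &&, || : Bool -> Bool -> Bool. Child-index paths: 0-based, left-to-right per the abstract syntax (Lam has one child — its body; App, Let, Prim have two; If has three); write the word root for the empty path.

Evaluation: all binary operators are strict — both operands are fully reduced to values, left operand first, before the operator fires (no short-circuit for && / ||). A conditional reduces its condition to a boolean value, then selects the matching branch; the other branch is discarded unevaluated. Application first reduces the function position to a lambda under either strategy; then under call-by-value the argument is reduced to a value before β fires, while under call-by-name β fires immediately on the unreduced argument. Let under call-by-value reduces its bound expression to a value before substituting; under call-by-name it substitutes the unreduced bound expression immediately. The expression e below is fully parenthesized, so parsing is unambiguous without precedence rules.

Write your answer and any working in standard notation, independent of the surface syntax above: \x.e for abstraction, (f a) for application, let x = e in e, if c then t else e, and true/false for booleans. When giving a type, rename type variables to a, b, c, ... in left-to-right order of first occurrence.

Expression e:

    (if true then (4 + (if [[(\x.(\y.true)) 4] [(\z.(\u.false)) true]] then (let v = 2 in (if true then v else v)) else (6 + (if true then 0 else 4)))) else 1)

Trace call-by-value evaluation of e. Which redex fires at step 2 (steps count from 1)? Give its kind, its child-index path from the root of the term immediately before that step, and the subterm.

Answer: beta at 1.0.0 : ((\x.(\y.true)) 4)

Trace:
step 0: (if true then (4 + (if (((\x.(\y.true)) 4) ((\z.(\u.false)) true)) then (let v = 2 in (if true then v else v)) else (6 + (if true then 0 else 4)))) else 1)
step 1: [if@root] (4 + (if (((\x.(\y.true)) 4) ((\z.(\u.false)) true)) then (let v = 2 in (if true then v else v)) else (6 + (if true then 0 else 4))))
step 2: [beta@1.0.0] (4 + (if ((\y.true) ((\z.(\u.false)) true)) then (let v = 2 in (if true then v else v)) else (6 + (if true then 0 else 4))))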